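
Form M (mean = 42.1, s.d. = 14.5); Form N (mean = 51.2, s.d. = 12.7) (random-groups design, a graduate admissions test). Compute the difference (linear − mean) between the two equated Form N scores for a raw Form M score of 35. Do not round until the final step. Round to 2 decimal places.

0.88

Mean-equated: 35 + (51.2 − 42.1) = 44.10
Linear-equated: (12.7/14.5)(35 − 42.1) + 51.2 = 44.981
Difference = 44.981 − 44.10 = 0.88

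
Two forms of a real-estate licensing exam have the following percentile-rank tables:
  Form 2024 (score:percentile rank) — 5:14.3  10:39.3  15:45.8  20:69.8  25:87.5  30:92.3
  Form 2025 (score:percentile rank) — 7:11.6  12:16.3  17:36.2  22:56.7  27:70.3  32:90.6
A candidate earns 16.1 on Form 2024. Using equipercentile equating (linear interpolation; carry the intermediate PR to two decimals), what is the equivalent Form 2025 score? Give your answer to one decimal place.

PR of 16.1 on Form 2024: 45.8 + (16.1 − 15)/(20 − 15) × (69.8 − 45.8) = 51.08
On Form 2025, PR 51.08 falls between score 17 (PR 36.2) and 22 (PR 56.7).
Interpolate: 17 + (51.08 − 36.2)/(56.7 − 36.2) × (22 − 17) = 20.6

20.6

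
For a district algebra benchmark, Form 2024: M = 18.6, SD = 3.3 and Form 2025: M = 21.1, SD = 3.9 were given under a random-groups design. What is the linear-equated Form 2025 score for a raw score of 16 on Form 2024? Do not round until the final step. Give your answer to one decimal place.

18.0

Linear equating: y = (SD_Y/SD_X)(x − M_X) + M_Y
y = (3.9/3.3)(16 − 18.6) + 21.1
y = 1.181818 × -2.6 + 21.1 = -3.0727 + 21.1 = 18.0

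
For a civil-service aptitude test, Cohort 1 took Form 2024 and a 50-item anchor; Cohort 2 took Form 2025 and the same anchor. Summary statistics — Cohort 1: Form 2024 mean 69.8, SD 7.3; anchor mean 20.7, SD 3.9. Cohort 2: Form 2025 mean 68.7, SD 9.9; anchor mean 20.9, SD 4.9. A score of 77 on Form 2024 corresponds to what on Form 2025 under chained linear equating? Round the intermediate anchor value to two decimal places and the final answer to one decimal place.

76.1

Form 2024 → anchor (Cohort 1): v = (3.9/7.3)(77 − 69.8) + 20.7 = 24.55
anchor → Form 2025 (Cohort 2): y = (9.9/4.9)(24.55 − 20.9) + 68.7 = 76.1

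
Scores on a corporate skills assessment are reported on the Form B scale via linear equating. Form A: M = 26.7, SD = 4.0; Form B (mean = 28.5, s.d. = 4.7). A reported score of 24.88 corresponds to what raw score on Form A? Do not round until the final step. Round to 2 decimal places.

23.62

Invert y = (SD_Y/SD_X)(x − M_X) + M_Y:
x = (SD_X/SD_Y)(y − M_Y) + M_X = (4.0/4.7)(24.88 − 28.5) + 26.7
x = 0.851064 × -3.620 + 26.7 = 23.62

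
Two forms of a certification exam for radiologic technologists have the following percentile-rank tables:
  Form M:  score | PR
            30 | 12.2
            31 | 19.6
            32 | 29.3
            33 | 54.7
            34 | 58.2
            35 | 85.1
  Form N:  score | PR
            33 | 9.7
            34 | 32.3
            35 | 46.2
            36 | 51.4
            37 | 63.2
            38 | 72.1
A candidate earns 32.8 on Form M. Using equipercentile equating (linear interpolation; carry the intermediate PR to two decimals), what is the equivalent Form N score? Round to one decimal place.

35.7

PR of 32.8 on Form M: 29.3 + (32.8 − 32)/(33 − 32) × (54.7 − 29.3) = 49.62
On Form N, PR 49.62 falls between score 35 (PR 46.2) and 36 (PR 51.4).
Interpolate: 35 + (49.62 − 46.2)/(51.4 − 46.2) × (36 − 35) = 35.7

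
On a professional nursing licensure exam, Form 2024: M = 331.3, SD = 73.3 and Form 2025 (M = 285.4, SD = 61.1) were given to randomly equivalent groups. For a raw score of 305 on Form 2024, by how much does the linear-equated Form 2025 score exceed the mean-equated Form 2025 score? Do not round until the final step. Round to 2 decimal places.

Mean-equated: 305 + (285.4 − 331.3) = 259.10
Linear-equated: (61.1/73.3)(305 − 331.3) + 285.4 = 263.477
Difference = 263.477 − 259.10 = 4.38

4.38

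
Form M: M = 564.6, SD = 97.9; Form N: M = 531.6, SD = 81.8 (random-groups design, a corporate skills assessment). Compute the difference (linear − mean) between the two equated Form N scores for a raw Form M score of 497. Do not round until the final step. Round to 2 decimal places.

11.12

Mean-equated: 497 + (531.6 − 564.6) = 464.00
Linear-equated: (81.8/97.9)(497 − 564.6) + 531.6 = 475.117
Difference = 475.117 − 464.00 = 11.12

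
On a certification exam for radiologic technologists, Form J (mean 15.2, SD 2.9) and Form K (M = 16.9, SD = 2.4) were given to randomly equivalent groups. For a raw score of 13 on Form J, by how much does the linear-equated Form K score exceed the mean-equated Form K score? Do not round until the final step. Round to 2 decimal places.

0.38

Mean-equated: 13 + (16.9 − 15.2) = 14.70
Linear-equated: (2.4/2.9)(13 − 15.2) + 16.9 = 15.079
Difference = 15.079 − 14.70 = 0.38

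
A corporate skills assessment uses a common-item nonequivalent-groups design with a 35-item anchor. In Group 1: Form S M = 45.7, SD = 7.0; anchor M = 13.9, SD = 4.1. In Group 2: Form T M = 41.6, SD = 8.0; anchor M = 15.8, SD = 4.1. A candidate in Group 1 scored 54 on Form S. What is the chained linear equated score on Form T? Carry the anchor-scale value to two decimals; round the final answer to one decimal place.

Form S → anchor (Group 1): v = (4.1/7.0)(54 − 45.7) + 13.9 = 18.76
anchor → Form T (Group 2): y = (8.0/4.1)(18.76 − 15.8) + 41.6 = 47.4

47.4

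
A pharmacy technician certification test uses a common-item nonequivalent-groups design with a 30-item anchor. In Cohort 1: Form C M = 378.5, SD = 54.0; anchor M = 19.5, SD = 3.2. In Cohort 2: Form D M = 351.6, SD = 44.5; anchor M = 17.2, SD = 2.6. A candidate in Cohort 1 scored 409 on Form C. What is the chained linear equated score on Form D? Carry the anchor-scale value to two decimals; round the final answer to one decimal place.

Form C → anchor (Cohort 1): v = (3.2/54.0)(409 − 378.5) + 19.5 = 21.31
anchor → Form D (Cohort 2): y = (44.5/2.6)(21.31 − 17.2) + 351.6 = 421.9

421.9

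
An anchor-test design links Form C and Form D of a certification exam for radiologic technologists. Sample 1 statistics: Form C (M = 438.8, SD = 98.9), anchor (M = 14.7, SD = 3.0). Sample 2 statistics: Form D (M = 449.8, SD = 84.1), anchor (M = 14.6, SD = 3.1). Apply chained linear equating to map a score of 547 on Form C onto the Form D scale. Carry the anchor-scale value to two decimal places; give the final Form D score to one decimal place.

541.5

Form C → anchor (Sample 1): v = (3.0/98.9)(547 − 438.8) + 14.7 = 17.98
anchor → Form D (Sample 2): y = (84.1/3.1)(17.98 − 14.6) + 449.8 = 541.5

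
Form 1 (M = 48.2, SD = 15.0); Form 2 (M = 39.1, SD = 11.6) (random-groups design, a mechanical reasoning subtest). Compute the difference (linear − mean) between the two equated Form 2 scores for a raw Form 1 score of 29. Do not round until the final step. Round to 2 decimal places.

Mean-equated: 29 + (39.1 − 48.2) = 19.90
Linear-equated: (11.6/15.0)(29 − 48.2) + 39.1 = 24.252
Difference = 24.252 − 19.90 = 4.35

4.35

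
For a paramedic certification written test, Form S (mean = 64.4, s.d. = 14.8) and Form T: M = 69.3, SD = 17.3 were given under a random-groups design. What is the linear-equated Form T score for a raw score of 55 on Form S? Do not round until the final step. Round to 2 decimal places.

Linear equating: y = (SD_Y/SD_X)(x − M_X) + M_Y
y = (17.3/14.8)(55 − 64.4) + 69.3
y = 1.168919 × -9.4 + 69.3 = -10.9878 + 69.3 = 58.31

58.31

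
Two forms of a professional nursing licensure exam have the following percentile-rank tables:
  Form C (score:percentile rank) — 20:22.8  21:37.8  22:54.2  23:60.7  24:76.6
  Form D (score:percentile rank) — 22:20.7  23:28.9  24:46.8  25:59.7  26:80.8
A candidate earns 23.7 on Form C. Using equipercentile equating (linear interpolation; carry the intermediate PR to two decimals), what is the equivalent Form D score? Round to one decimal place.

PR of 23.7 on Form C: 60.7 + (23.7 − 23)/(24 − 23) × (76.6 − 60.7) = 71.83
On Form D, PR 71.83 falls between score 25 (PR 59.7) and 26 (PR 80.8).
Interpolate: 25 + (71.83 − 59.7)/(80.8 − 59.7) × (26 − 25) = 25.6

25.6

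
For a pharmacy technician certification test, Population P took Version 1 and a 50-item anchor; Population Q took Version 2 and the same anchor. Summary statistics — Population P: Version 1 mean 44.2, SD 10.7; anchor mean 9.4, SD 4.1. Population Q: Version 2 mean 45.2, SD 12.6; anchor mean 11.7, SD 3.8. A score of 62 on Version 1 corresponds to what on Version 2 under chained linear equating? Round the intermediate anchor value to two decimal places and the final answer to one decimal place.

60.2

Version 1 → anchor (Population P): v = (4.1/10.7)(62 − 44.2) + 9.4 = 16.22
anchor → Version 2 (Population Q): y = (12.6/3.8)(16.22 − 11.7) + 45.2 = 60.2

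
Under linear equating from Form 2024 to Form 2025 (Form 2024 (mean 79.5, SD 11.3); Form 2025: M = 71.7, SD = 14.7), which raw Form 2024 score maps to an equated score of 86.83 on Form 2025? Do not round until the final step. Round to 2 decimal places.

91.13

Invert y = (SD_Y/SD_X)(x − M_X) + M_Y:
x = (SD_X/SD_Y)(y − M_Y) + M_X = (11.3/14.7)(86.83 − 71.7) + 79.5
x = 0.768707 × 15.130 + 79.5 = 91.13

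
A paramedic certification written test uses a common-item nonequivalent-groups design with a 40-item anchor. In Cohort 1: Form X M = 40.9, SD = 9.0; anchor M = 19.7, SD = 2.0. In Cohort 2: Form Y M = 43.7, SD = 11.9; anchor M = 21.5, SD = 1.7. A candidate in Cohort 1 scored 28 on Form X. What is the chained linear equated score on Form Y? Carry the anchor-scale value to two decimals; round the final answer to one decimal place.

11.0

Form X → anchor (Cohort 1): v = (2.0/9.0)(28 − 40.9) + 19.7 = 16.83
anchor → Form Y (Cohort 2): y = (11.9/1.7)(16.83 − 21.5) + 43.7 = 11.0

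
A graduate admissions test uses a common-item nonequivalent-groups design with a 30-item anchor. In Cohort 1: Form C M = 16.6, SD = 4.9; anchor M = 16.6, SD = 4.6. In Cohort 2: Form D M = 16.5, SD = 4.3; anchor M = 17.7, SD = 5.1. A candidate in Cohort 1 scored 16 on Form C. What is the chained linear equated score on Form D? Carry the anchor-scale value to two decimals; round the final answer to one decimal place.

Form C → anchor (Cohort 1): v = (4.6/4.9)(16 − 16.6) + 16.6 = 16.04
anchor → Form D (Cohort 2): y = (4.3/5.1)(16.04 − 17.7) + 16.5 = 15.1

15.1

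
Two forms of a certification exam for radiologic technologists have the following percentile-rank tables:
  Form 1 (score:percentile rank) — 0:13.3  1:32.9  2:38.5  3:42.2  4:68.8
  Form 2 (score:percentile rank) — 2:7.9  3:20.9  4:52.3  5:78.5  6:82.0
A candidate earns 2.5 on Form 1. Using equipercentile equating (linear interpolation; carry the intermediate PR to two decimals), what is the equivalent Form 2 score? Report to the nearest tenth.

3.6

PR of 2.5 on Form 1: 38.5 + (2.5 − 2)/(3 − 2) × (42.2 − 38.5) = 40.35
On Form 2, PR 40.35 falls between score 3 (PR 20.9) and 4 (PR 52.3).
Interpolate: 3 + (40.35 − 20.9)/(52.3 − 20.9) × (4 − 3) = 3.6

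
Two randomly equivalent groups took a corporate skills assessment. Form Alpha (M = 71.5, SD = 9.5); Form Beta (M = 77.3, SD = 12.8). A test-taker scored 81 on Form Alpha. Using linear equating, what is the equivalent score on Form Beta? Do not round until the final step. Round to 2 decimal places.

Linear equating: y = (SD_Y/SD_X)(x − M_X) + M_Y
y = (12.8/9.5)(81 − 71.5) + 77.3
y = 1.347368 × 9.5 + 77.3 = 12.8000 + 77.3 = 90.10

90.10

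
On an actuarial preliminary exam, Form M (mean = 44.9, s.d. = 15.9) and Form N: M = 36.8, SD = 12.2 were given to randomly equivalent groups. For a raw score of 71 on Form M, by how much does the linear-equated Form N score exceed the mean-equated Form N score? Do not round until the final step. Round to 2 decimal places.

-6.07

Mean-equated: 71 + (36.8 − 44.9) = 62.90
Linear-equated: (12.2/15.9)(71 − 44.9) + 36.8 = 56.826
Difference = 56.826 − 62.90 = -6.07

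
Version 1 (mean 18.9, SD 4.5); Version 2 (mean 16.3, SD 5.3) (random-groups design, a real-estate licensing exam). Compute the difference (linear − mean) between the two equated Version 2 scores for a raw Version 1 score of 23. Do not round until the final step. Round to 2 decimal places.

0.73

Mean-equated: 23 + (16.3 − 18.9) = 20.40
Linear-equated: (5.3/4.5)(23 − 18.9) + 16.3 = 21.129
Difference = 21.129 − 20.40 = 0.73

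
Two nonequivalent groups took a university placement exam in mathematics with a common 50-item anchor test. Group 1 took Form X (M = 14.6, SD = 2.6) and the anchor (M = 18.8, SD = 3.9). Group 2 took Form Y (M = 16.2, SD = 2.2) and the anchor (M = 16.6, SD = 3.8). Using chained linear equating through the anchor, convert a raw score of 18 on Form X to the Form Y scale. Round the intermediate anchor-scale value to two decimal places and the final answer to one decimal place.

20.4

Form X → anchor (Group 1): v = (3.9/2.6)(18 − 14.6) + 18.8 = 23.90
anchor → Form Y (Group 2): y = (2.2/3.8)(23.90 − 16.6) + 16.2 = 20.4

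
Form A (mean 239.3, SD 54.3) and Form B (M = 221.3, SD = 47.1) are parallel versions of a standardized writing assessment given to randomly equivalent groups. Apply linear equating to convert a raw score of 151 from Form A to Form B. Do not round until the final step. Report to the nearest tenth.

Linear equating: y = (SD_Y/SD_X)(x − M_X) + M_Y
y = (47.1/54.3)(151 − 239.3) + 221.3
y = 0.867403 × -88.3 + 221.3 = -76.5917 + 221.3 = 144.7

144.7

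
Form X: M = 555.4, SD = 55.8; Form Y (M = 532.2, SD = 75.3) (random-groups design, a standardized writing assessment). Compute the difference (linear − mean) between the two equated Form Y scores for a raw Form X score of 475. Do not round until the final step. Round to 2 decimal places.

-28.10

Mean-equated: 475 + (532.2 − 555.4) = 451.80
Linear-equated: (75.3/55.8)(475 − 555.4) + 532.2 = 423.703
Difference = 423.703 − 451.80 = -28.10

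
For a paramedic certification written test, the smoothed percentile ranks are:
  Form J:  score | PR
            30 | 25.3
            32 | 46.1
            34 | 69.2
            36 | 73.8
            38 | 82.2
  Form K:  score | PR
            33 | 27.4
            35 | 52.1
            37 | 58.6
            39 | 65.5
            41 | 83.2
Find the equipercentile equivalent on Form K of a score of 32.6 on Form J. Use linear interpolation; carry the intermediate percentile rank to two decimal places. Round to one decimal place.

PR of 32.6 on Form J: 46.1 + (32.6 − 32)/(34 − 32) × (69.2 − 46.1) = 53.03
On Form K, PR 53.03 falls between score 35 (PR 52.1) and 37 (PR 58.6).
Interpolate: 35 + (53.03 − 52.1)/(58.6 − 52.1) × (37 − 35) = 35.3

35.3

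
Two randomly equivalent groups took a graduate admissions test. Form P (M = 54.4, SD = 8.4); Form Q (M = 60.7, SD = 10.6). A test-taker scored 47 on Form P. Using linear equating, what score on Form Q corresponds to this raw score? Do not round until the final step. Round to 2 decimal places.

Linear equating: y = (SD_Y/SD_X)(x − M_X) + M_Y
y = (10.6/8.4)(47 − 54.4) + 60.7
y = 1.261905 × -7.4 + 60.7 = -9.3381 + 60.7 = 51.36

51.36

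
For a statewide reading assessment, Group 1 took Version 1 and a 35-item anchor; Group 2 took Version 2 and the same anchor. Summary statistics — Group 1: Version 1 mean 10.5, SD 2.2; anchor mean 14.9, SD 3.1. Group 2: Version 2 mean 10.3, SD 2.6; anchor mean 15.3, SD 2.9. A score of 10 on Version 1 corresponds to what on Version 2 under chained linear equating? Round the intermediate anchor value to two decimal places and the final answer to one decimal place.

Version 1 → anchor (Group 1): v = (3.1/2.2)(10 − 10.5) + 14.9 = 14.20
anchor → Version 2 (Group 2): y = (2.6/2.9)(14.20 − 15.3) + 10.3 = 9.3

9.3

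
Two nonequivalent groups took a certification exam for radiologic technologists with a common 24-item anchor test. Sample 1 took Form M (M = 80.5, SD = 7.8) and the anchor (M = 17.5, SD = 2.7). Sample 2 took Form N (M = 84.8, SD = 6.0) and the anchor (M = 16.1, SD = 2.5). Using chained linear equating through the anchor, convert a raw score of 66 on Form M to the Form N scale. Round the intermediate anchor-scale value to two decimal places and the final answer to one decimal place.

76.1

Form M → anchor (Sample 1): v = (2.7/7.8)(66 − 80.5) + 17.5 = 12.48
anchor → Form N (Sample 2): y = (6.0/2.5)(12.48 − 16.1) + 84.8 = 76.1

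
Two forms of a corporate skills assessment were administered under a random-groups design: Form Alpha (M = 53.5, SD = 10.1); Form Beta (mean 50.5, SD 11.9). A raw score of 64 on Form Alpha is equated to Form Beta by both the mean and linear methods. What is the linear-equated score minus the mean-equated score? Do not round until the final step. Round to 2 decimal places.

Mean-equated: 64 + (50.5 − 53.5) = 61.00
Linear-equated: (11.9/10.1)(64 − 53.5) + 50.5 = 62.871
Difference = 62.871 − 61.00 = 1.87

1.87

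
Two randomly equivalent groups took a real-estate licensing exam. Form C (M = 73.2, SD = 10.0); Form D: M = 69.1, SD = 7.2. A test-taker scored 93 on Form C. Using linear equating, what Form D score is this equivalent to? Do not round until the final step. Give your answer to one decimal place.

Linear equating: y = (SD_Y/SD_X)(x − M_X) + M_Y
y = (7.2/10.0)(93 − 73.2) + 69.1
y = 0.720000 × 19.8 + 69.1 = 14.2560 + 69.1 = 83.4

83.4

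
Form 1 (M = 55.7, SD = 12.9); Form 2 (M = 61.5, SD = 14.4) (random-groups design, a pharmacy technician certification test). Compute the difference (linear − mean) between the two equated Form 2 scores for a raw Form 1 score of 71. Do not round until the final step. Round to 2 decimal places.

1.78

Mean-equated: 71 + (61.5 − 55.7) = 76.80
Linear-equated: (14.4/12.9)(71 − 55.7) + 61.5 = 78.579
Difference = 78.579 − 76.80 = 1.78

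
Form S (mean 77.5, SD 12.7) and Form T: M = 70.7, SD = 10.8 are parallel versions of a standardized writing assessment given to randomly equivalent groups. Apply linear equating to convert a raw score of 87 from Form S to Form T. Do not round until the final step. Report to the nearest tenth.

Linear equating: y = (SD_Y/SD_X)(x − M_X) + M_Y
y = (10.8/12.7)(87 − 77.5) + 70.7
y = 0.850394 × 9.5 + 70.7 = 8.0787 + 70.7 = 78.8

78.8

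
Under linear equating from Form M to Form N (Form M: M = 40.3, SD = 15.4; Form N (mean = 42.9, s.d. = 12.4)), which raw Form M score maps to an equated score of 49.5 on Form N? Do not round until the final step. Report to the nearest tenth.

48.5

Invert y = (SD_Y/SD_X)(x − M_X) + M_Y:
x = (SD_X/SD_Y)(y − M_Y) + M_X = (15.4/12.4)(49.5 − 42.9) + 40.3
x = 1.241935 × 6.600 + 40.3 = 48.5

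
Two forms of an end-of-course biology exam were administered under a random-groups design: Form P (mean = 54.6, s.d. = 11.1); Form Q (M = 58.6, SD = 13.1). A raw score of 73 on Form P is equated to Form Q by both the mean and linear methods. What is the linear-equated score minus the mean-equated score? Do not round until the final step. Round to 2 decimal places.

Mean-equated: 73 + (58.6 − 54.6) = 77.00
Linear-equated: (13.1/11.1)(73 − 54.6) + 58.6 = 80.315
Difference = 80.315 − 77.00 = 3.32

3.32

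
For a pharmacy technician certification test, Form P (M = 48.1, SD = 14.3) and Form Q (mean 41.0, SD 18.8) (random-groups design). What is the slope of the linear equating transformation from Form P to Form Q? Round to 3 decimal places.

1.315

A = SD_Y / SD_X = 18.8 / 14.3 = 1.315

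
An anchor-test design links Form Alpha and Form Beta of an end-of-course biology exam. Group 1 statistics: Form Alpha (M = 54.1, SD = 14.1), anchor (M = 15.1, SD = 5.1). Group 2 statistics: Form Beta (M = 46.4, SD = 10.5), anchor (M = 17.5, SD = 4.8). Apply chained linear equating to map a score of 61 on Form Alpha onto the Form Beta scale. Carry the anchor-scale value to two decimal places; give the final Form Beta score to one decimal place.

46.6

Form Alpha → anchor (Group 1): v = (5.1/14.1)(61 − 54.1) + 15.1 = 17.60
anchor → Form Beta (Group 2): y = (10.5/4.8)(17.60 − 17.5) + 46.4 = 46.6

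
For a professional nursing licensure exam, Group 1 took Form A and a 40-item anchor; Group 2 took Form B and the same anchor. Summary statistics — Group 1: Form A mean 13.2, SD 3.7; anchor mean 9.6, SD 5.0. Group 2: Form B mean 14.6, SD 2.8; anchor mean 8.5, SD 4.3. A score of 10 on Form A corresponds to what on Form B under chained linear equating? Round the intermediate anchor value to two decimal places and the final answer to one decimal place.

Form A → anchor (Group 1): v = (5.0/3.7)(10 − 13.2) + 9.6 = 5.28
anchor → Form B (Group 2): y = (2.8/4.3)(5.28 − 8.5) + 14.6 = 12.5

12.5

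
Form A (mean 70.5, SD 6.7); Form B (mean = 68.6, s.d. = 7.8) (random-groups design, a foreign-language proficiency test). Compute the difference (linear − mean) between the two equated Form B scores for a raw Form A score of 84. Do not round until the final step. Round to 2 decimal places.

Mean-equated: 84 + (68.6 − 70.5) = 82.10
Linear-equated: (7.8/6.7)(84 − 70.5) + 68.6 = 84.316
Difference = 84.316 − 82.10 = 2.22

2.22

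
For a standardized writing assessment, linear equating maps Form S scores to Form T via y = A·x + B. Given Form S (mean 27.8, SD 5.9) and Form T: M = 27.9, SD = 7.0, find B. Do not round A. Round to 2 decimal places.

A = SD_Y / SD_X = 7.0 / 5.9 = 1.186441
B = M_Y − A·M_X = 27.9 − 1.186441 × 27.8 = -5.08

-5.08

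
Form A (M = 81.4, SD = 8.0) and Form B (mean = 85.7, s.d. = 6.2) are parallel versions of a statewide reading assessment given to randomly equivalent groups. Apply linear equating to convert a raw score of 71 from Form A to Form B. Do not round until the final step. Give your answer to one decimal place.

77.6

Linear equating: y = (SD_Y/SD_X)(x − M_X) + M_Y
y = (6.2/8.0)(71 − 81.4) + 85.7
y = 0.775000 × -10.4 + 85.7 = -8.0600 + 85.7 = 77.6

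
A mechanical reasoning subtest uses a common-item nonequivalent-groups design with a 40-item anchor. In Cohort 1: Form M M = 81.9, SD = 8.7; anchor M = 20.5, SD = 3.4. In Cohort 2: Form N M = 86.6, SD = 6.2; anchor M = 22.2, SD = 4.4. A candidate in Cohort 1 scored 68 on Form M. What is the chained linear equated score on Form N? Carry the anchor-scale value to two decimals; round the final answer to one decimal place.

Form M → anchor (Cohort 1): v = (3.4/8.7)(68 − 81.9) + 20.5 = 15.07
anchor → Form N (Cohort 2): y = (6.2/4.4)(15.07 − 22.2) + 86.6 = 76.6

76.6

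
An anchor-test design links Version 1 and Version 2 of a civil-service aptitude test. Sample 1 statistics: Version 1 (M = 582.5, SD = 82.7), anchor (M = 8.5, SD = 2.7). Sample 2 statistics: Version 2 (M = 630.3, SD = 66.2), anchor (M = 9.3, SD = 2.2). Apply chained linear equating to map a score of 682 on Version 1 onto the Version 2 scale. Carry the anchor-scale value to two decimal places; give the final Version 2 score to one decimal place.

704.0

Version 1 → anchor (Sample 1): v = (2.7/82.7)(682 − 582.5) + 8.5 = 11.75
anchor → Version 2 (Sample 2): y = (66.2/2.2)(11.75 − 9.3) + 630.3 = 704.0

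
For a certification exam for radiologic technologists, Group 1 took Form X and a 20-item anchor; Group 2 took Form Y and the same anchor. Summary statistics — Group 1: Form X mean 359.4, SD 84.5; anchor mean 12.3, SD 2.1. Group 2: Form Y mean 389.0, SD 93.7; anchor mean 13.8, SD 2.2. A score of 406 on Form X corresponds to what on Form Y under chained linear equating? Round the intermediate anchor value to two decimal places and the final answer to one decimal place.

374.5

Form X → anchor (Group 1): v = (2.1/84.5)(406 − 359.4) + 12.3 = 13.46
anchor → Form Y (Group 2): y = (93.7/2.2)(13.46 − 13.8) + 389.0 = 374.5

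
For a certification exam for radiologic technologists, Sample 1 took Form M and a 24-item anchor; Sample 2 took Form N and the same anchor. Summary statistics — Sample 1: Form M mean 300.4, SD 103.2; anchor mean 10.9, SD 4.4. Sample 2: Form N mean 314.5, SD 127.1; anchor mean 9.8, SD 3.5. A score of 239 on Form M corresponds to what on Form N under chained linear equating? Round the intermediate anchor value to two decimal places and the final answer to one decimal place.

259.3

Form M → anchor (Sample 1): v = (4.4/103.2)(239 − 300.4) + 10.9 = 8.28
anchor → Form N (Sample 2): y = (127.1/3.5)(8.28 − 9.8) + 314.5 = 259.3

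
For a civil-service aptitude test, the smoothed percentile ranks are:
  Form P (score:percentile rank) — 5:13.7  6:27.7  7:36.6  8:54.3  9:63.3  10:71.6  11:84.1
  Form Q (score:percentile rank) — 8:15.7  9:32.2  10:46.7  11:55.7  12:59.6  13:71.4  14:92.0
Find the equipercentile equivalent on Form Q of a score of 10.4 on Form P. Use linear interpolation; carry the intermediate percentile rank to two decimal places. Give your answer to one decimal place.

13.3

PR of 10.4 on Form P: 71.6 + (10.4 − 10)/(11 − 10) × (84.1 − 71.6) = 76.60
On Form Q, PR 76.60 falls between score 13 (PR 71.4) and 14 (PR 92.0).
Interpolate: 13 + (76.60 − 71.4)/(92.0 − 71.4) × (14 − 13) = 13.3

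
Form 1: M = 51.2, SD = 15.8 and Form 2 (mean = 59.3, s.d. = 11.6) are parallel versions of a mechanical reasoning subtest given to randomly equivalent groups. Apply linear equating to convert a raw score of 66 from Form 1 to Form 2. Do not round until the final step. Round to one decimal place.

70.2

Linear equating: y = (SD_Y/SD_X)(x − M_X) + M_Y
y = (11.6/15.8)(66 − 51.2) + 59.3
y = 0.734177 × 14.8 + 59.3 = 10.8658 + 59.3 = 70.2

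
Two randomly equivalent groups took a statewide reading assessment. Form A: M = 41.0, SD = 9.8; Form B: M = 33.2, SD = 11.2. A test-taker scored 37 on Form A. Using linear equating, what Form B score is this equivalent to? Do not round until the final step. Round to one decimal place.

Linear equating: y = (SD_Y/SD_X)(x − M_X) + M_Y
y = (11.2/9.8)(37 − 41.0) + 33.2
y = 1.142857 × -4.0 + 33.2 = -4.5714 + 33.2 = 28.6

28.6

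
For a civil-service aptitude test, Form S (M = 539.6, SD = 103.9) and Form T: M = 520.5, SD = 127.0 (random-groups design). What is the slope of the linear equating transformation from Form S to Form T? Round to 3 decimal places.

1.222

A = SD_Y / SD_X = 127.0 / 103.9 = 1.222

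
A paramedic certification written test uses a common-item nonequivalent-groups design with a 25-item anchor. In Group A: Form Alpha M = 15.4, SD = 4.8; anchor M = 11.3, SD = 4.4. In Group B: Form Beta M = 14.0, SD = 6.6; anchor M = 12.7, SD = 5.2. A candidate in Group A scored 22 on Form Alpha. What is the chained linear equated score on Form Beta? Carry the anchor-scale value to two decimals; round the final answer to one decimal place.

Form Alpha → anchor (Group A): v = (4.4/4.8)(22 − 15.4) + 11.3 = 17.35
anchor → Form Beta (Group B): y = (6.6/5.2)(17.35 − 12.7) + 14.0 = 19.9

19.9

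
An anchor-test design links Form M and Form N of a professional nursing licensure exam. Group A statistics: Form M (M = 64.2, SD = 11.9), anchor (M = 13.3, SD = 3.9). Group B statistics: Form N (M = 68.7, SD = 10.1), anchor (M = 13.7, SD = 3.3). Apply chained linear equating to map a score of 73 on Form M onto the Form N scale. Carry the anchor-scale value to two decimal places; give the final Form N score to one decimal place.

76.3

Form M → anchor (Group A): v = (3.9/11.9)(73 − 64.2) + 13.3 = 16.18
anchor → Form N (Group B): y = (10.1/3.3)(16.18 − 13.7) + 68.7 = 76.3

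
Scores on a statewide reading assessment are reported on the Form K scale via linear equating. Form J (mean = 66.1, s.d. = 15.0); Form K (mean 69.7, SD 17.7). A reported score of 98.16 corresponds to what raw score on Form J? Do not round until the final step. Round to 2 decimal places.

90.22

Invert y = (SD_Y/SD_X)(x − M_X) + M_Y:
x = (SD_X/SD_Y)(y − M_Y) + M_X = (15.0/17.7)(98.16 − 69.7) + 66.1
x = 0.847458 × 28.460 + 66.1 = 90.22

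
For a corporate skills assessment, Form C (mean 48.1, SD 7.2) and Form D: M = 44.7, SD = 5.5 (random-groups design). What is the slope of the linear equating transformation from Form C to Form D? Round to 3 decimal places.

0.764

A = SD_Y / SD_X = 5.5 / 7.2 = 0.764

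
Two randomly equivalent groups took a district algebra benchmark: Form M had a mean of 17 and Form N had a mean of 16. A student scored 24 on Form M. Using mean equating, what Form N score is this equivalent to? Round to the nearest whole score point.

23

Mean equating: y = x + (M_Y − M_X) = 24 + (16 − 17) = 23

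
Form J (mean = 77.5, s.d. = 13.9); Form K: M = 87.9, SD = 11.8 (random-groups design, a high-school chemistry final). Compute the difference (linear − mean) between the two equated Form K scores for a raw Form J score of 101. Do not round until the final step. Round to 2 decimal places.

-3.55

Mean-equated: 101 + (87.9 − 77.5) = 111.40
Linear-equated: (11.8/13.9)(101 − 77.5) + 87.9 = 107.850
Difference = 107.850 − 111.40 = -3.55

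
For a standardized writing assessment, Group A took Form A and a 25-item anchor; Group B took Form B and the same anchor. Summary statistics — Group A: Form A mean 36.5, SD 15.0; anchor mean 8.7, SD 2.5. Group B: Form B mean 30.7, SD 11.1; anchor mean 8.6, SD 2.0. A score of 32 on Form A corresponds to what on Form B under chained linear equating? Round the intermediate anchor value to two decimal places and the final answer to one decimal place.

27.1

Form A → anchor (Group A): v = (2.5/15.0)(32 − 36.5) + 8.7 = 7.95
anchor → Form B (Group B): y = (11.1/2.0)(7.95 − 8.6) + 30.7 = 27.1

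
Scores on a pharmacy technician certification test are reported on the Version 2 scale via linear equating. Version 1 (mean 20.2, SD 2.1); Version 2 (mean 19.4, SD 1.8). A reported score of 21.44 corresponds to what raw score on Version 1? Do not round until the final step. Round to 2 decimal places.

22.58

Invert y = (SD_Y/SD_X)(x − M_X) + M_Y:
x = (SD_X/SD_Y)(y − M_Y) + M_X = (2.1/1.8)(21.44 − 19.4) + 20.2
x = 1.166667 × 2.040 + 20.2 = 22.58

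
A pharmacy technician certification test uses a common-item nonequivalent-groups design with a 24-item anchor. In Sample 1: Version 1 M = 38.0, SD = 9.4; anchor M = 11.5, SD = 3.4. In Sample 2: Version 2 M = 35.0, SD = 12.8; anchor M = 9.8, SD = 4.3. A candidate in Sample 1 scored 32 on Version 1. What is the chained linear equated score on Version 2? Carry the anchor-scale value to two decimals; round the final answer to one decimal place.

33.6

Version 1 → anchor (Sample 1): v = (3.4/9.4)(32 − 38.0) + 11.5 = 9.33
anchor → Version 2 (Sample 2): y = (12.8/4.3)(9.33 − 9.8) + 35.0 = 33.6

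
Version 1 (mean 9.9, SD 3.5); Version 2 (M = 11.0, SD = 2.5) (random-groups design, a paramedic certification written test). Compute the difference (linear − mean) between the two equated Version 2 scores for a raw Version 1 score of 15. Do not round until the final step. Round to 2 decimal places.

Mean-equated: 15 + (11.0 − 9.9) = 16.10
Linear-equated: (2.5/3.5)(15 − 9.9) + 11.0 = 14.643
Difference = 14.643 − 16.10 = -1.46

-1.46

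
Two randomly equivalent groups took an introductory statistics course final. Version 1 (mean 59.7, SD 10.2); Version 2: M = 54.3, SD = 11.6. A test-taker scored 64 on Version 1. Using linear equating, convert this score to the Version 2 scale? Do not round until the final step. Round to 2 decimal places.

59.19

Linear equating: y = (SD_Y/SD_X)(x − M_X) + M_Y
y = (11.6/10.2)(64 − 59.7) + 54.3
y = 1.137255 × 4.3 + 54.3 = 4.8902 + 54.3 = 59.19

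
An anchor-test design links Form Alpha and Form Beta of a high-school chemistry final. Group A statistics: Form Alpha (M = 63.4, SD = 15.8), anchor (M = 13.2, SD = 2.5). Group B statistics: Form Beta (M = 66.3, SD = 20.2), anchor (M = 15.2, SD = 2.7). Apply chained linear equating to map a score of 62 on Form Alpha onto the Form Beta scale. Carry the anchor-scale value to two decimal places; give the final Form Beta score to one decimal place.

Form Alpha → anchor (Group A): v = (2.5/15.8)(62 − 63.4) + 13.2 = 12.98
anchor → Form Beta (Group B): y = (20.2/2.7)(12.98 − 15.2) + 66.3 = 49.7

49.7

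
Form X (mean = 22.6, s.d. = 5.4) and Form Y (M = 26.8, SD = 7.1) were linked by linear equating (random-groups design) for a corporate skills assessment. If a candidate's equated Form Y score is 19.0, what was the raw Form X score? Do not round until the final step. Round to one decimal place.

Invert y = (SD_Y/SD_X)(x − M_X) + M_Y:
x = (SD_X/SD_Y)(y − M_Y) + M_X = (5.4/7.1)(19.0 − 26.8) + 22.6
x = 0.760563 × -7.800 + 22.6 = 16.7

16.7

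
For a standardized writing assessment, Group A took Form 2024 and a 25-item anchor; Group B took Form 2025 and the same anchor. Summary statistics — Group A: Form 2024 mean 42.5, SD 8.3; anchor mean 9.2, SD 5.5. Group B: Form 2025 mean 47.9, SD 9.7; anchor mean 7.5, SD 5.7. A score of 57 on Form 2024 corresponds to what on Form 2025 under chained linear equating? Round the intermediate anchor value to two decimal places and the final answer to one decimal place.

67.1

Form 2024 → anchor (Group A): v = (5.5/8.3)(57 − 42.5) + 9.2 = 18.81
anchor → Form 2025 (Group B): y = (9.7/5.7)(18.81 − 7.5) + 47.9 = 67.1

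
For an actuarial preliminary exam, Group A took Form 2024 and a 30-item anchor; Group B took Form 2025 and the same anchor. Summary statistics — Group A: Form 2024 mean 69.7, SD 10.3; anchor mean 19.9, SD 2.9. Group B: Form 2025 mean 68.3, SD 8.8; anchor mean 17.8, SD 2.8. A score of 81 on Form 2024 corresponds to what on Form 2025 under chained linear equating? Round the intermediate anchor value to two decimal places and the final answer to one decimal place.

Form 2024 → anchor (Group A): v = (2.9/10.3)(81 − 69.7) + 19.9 = 23.08
anchor → Form 2025 (Group B): y = (8.8/2.8)(23.08 − 17.8) + 68.3 = 84.9

84.9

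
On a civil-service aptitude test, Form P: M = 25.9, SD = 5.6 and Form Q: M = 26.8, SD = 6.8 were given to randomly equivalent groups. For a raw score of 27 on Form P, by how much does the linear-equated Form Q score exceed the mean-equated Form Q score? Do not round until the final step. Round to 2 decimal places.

0.24

Mean-equated: 27 + (26.8 − 25.9) = 27.90
Linear-equated: (6.8/5.6)(27 − 25.9) + 26.8 = 28.136
Difference = 28.136 − 27.90 = 0.24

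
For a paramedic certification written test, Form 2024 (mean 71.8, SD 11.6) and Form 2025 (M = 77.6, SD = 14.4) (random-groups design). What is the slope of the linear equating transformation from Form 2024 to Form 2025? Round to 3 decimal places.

A = SD_Y / SD_X = 14.4 / 11.6 = 1.241

1.241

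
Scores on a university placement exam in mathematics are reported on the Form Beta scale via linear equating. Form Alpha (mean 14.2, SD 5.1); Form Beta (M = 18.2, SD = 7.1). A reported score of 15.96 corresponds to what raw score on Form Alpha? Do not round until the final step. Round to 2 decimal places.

12.59

Invert y = (SD_Y/SD_X)(x − M_X) + M_Y:
x = (SD_X/SD_Y)(y − M_Y) + M_X = (5.1/7.1)(15.96 − 18.2) + 14.2
x = 0.718310 × -2.240 + 14.2 = 12.59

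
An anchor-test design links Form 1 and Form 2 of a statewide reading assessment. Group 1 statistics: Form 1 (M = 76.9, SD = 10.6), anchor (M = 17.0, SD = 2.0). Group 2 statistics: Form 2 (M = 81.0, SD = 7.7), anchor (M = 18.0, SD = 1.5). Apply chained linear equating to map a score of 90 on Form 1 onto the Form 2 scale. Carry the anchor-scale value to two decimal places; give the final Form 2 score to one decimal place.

88.5

Form 1 → anchor (Group 1): v = (2.0/10.6)(90 − 76.9) + 17.0 = 19.47
anchor → Form 2 (Group 2): y = (7.7/1.5)(19.47 − 18.0) + 81.0 = 88.5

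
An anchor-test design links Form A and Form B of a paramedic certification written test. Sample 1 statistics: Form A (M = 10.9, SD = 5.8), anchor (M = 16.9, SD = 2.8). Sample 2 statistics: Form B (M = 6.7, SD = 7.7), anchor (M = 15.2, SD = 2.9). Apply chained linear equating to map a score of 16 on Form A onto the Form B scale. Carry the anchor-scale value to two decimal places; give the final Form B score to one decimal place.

Form A → anchor (Sample 1): v = (2.8/5.8)(16 − 10.9) + 16.9 = 19.36
anchor → Form B (Sample 2): y = (7.7/2.9)(19.36 − 15.2) + 6.7 = 17.7

17.7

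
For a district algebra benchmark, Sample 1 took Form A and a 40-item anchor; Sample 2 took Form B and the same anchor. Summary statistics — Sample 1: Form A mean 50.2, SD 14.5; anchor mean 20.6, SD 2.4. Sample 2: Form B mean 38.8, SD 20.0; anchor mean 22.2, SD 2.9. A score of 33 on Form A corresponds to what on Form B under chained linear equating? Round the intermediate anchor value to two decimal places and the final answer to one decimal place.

8.1

Form A → anchor (Sample 1): v = (2.4/14.5)(33 − 50.2) + 20.6 = 17.75
anchor → Form B (Sample 2): y = (20.0/2.9)(17.75 − 22.2) + 38.8 = 8.1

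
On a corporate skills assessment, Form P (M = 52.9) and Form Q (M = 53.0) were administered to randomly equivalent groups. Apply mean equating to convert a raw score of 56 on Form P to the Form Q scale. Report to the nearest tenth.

Mean equating: y = x + (M_Y − M_X) = 56 + (53.0 − 52.9) = 56.1

56.1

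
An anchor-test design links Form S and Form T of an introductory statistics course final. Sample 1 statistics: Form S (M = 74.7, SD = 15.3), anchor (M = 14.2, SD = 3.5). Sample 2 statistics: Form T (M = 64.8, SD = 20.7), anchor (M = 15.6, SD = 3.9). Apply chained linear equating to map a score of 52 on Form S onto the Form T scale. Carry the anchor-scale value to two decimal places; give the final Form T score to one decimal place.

29.8

Form S → anchor (Sample 1): v = (3.5/15.3)(52 − 74.7) + 14.2 = 9.01
anchor → Form T (Sample 2): y = (20.7/3.9)(9.01 − 15.6) + 64.8 = 29.8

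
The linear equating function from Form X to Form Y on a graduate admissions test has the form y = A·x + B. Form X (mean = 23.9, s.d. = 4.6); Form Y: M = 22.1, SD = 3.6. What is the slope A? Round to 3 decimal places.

0.783

A = SD_Y / SD_X = 3.6 / 4.6 = 0.783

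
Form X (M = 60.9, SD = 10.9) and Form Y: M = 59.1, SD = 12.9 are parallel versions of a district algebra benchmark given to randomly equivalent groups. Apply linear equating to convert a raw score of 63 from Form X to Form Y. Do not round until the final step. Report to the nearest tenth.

Linear equating: y = (SD_Y/SD_X)(x − M_X) + M_Y
y = (12.9/10.9)(63 − 60.9) + 59.1
y = 1.183486 × 2.1 + 59.1 = 2.4853 + 59.1 = 61.6

61.6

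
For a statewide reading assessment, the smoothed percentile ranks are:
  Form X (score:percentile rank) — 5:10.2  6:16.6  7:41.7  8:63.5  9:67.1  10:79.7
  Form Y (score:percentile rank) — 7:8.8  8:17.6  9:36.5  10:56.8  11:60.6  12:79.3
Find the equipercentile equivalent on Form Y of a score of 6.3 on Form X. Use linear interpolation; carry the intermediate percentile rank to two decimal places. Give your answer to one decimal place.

8.3

PR of 6.3 on Form X: 16.6 + (6.3 − 6)/(7 − 6) × (41.7 − 16.6) = 24.13
On Form Y, PR 24.13 falls between score 8 (PR 17.6) and 9 (PR 36.5).
Interpolate: 8 + (24.13 − 17.6)/(36.5 − 17.6) × (9 − 8) = 8.3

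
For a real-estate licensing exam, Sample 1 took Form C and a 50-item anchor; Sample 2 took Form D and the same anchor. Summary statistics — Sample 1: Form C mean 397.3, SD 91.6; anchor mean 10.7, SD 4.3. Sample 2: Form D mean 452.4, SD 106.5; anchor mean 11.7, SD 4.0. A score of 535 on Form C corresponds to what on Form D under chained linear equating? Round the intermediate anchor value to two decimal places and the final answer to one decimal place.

Form C → anchor (Sample 1): v = (4.3/91.6)(535 − 397.3) + 10.7 = 17.16
anchor → Form D (Sample 2): y = (106.5/4.0)(17.16 − 11.7) + 452.4 = 597.8

597.8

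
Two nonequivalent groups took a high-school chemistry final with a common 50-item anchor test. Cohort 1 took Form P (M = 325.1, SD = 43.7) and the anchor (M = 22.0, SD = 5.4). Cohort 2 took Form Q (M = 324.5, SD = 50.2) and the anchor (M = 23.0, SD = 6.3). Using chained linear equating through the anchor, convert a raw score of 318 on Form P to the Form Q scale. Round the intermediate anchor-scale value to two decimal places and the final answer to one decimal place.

Form P → anchor (Cohort 1): v = (5.4/43.7)(318 − 325.1) + 22.0 = 21.12
anchor → Form Q (Cohort 2): y = (50.2/6.3)(21.12 − 23.0) + 324.5 = 309.5

309.5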